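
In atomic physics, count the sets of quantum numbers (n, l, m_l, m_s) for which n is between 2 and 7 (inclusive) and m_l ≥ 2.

Per-shell orbital counts meeting the constraint:
n=3 → 1; n=4 → 3; n=5 → 6; n=6 → 10; n=7 → 15.
Orbitals: 1 + 3 + 6 + 10 + 15 = 35. Including both spin states (m_s = ±1/2) gives 2 × 35 = 70 states.

70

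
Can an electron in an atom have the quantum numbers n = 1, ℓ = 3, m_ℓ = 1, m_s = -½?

The orbital quantum number must satisfy 0 ≤ ℓ ≤ n−1. With n = 1 the allowed ℓ values are 0, so ℓ = 3 is out of range.

No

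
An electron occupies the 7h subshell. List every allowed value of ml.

The 7h subshell has l = 5, and ml takes every integer from −l to +l. With l = 5 that gives the 11 values -5, -4, -3, -2, -1, 0, 1, 2, 3, 4, 5.

-5, -4, -3, -2, -1, 0, 1, 2, 3, 4, 5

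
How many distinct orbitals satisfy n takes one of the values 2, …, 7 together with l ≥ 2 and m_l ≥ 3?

20

Count contributing orbitals for each principal shell:
n=4 → 1; n=5 → 3; n=6 → 6; n=7 → 10.
Total orbitals: 1 + 3 + 6 + 10 = 20.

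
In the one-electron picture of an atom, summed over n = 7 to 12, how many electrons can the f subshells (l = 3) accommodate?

84

An f subshell (l = 3) exists for every n ≥ 4, so shells n = 7, 8, 9, 10, 11, 12 each contribute one — 6 subshells.
Since each f subshell holds 2(2·3+1) = 14 electrons, the total is 6 × 14 = 84.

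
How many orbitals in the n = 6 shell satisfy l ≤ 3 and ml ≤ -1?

6

With n = 6 the allowed l are 0, 1, …, 5.
Orbitals with l ≤ 3 and ml ≤ -1, by l: l=1 → 1; l=2 → 2; l=3 → 3.
Total orbitals: 1 + 2 + 3 = 6.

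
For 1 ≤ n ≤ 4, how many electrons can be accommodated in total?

60

Total orbitals = 1² + 2² + 3² + 4² = 30. Doubling for spin gives 60 electrons.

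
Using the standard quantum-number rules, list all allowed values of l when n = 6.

l is an integer with 0 ≤ l ≤ n−1, so for n = 6: l = 0, 1, 2, 3, 4, 5.

0, 1, 2, 3, 4, 5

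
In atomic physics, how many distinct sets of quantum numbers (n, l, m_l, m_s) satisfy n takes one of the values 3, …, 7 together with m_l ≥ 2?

Count contributing orbitals for each principal shell:
n=3 → 1; n=4 → 3; n=5 → 6; n=6 → 10; n=7 → 15.
Orbitals: 1 + 3 + 6 + 10 + 15 = 35. Including both spin states (m_s = ±1/2) gives 2 × 35 = 70 states.

70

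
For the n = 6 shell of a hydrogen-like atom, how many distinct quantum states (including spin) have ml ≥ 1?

30

Orbitals with ml ≥ 1, by l: l=1 → 1; l=2 → 2; l=3 → 3; l=4 → 4; l=5 → 5.
Orbitals: 1 + 2 + 3 + 4 + 5 = 15. Each orbital carries two spin states, so 15 × 2 = 30 states.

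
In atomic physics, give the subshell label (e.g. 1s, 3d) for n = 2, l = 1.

l = 1 corresponds to the letter 'p', so the subshell is 2p.

2p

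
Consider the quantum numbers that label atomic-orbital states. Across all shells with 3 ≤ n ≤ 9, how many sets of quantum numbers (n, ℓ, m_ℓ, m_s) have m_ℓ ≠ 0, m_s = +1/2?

Count contributing orbitals for each principal shell:
n=3 → 6; n=4 → 12; n=5 → 20; n=6 → 30; n=7 → 42; n=8 → 56; n=9 → 72.
Orbitals: 6 + 12 + 20 + 30 + 42 + 56 + 72 = 238. With m_s fixed to +1/2 there is one state per orbital, so 238 states.

238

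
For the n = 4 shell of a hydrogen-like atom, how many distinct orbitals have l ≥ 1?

The n = 4 shell has l = 0 through 3; check each.
Contributions: l=1 → 3; l=2 → 5; l=3 → 7.
Total orbitals: 3 + 5 + 7 = 15.

15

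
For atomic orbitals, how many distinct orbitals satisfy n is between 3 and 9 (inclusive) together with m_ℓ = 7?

3

Treat each shell separately and count matching orbitals:
n=8 → 1; n=9 → 2.
Total orbitals: 1 + 2 = 3.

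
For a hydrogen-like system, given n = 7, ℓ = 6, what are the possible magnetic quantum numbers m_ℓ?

m_ℓ takes every integer from −ℓ to +ℓ. With ℓ = 6 that gives the 13 values -6, -5, -4, -3, -2, -1, 0, 1, 2, 3, 4, 5, 6.

-6, -5, -4, -3, -2, -1, 0, 1, 2, 3, 4, 5, 6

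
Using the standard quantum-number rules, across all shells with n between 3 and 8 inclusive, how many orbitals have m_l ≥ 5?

10

Work shell by shell — for each n, count the (l, m_l) pairs that satisfy m_l ≥ 5:
n=6 → 1; n=7 → 3; n=8 → 6.
Total orbitals: 1 + 3 + 6 = 10.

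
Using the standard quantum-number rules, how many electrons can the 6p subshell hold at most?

A subshell with l = 1 has 2l+1 = 3 orbitals, each holding 2 electrons (spin ±1/2), so 3 × 2 = 6.

6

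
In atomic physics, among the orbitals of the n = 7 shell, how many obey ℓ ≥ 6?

The n = 7 shell has ℓ = 0 through 6; check each.
Orbitals with ℓ ≥ 6, by ℓ: ℓ=6 → 13.
Total orbitals: 13.

13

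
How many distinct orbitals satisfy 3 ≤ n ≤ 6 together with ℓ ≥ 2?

70

Go shell by shell, enumerating (ℓ, m_ℓ) with ℓ ≥ 2:
n=3 → 5; n=4 → 12; n=5 → 21; n=6 → 32.
Total orbitals: 5 + 12 + 21 + 32 = 70.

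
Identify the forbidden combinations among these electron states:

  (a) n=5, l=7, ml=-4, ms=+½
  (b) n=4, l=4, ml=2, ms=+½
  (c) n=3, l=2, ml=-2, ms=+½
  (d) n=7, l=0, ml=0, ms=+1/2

(a) has l = 7 ≥ n = 5, violating 0 ≤ l ≤ n−1.
(b) has l = 4 ≥ n = 4, violating 0 ≤ l ≤ n−1.
The remaining sets (c), (d) satisfy all four rules.

(a) and (b)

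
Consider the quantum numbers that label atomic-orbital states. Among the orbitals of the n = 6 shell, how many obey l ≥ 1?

With n = 6 the allowed l are 0, 1, …, 5.
The (l, m_l) pairs meeting l ≥ 1 give: l=1 → 3; l=2 → 5; l=3 → 7; l=4 → 9; l=5 → 11.
Total orbitals: 3 + 5 + 7 + 9 + 11 = 35.

35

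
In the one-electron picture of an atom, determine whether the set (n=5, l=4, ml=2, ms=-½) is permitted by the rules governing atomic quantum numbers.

Yes

n = 5 is a positive integer. l = 4 satisfies 0 ≤ l ≤ n−1 = 4. ml = 2 lies in the range −l … +l (here −4 … 4). ms = -1/2 is one of ±1/2.
All four constraints are satisfied.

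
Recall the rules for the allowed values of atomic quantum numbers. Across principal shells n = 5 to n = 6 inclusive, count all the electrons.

122

Shell n has n² orbitals: 5²=25 + 6²=36 = 61 orbitals.
Two spin states per orbital: 2 × 61 = 122 electrons.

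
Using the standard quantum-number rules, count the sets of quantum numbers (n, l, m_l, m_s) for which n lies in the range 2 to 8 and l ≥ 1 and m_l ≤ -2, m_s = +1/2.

56

Go shell by shell, enumerating (l, m_l) with l ≥ 1 and m_l ≤ -2:
n=3 → 1; n=4 → 3; n=5 → 6; n=6 → 10; n=7 → 15; n=8 → 21.
Orbitals: 1 + 3 + 6 + 10 + 15 + 21 = 56. With m_s fixed to +1/2 there is one state per orbital, so 56 states.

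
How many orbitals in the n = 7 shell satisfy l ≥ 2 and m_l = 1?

5

For n = 7, l ranges over 0 … 6.
Per l-value: l=2 → 1; l=3 → 1; l=4 → 1; l=5 → 1; l=6 → 1.
Total orbitals: 1 + 1 + 1 + 1 + 1 = 5.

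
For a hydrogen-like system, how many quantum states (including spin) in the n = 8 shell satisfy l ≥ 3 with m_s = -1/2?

55

Go through l = 0, …, 7 (the values permitted for n = 8).
Orbitals with l ≥ 3, by l: l=3 → 7; l=4 → 9; l=5 → 11; l=6 → 13; l=7 → 15.
Orbitals: 7 + 9 + 11 + 13 + 15 = 55. With m_s fixed to a single value there is one state per orbital, giving 55 states.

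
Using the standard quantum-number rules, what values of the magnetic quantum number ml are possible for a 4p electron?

The 4p subshell has l = 1, and ml takes every integer from −l to +l. With l = 1 that gives the 3 values -1, 0, 1.

-1, 0, 1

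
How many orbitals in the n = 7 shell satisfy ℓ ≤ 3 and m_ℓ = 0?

4

With n = 7 the allowed ℓ are 0, 1, …, 6.
Per ℓ-value: ℓ=0 → 1; ℓ=1 → 1; ℓ=2 → 1; ℓ=3 → 1.
Total orbitals: 1 + 1 + 1 + 1 = 4.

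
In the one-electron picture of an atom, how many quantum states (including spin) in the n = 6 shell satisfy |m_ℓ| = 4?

8

Contributions: ℓ=4 → 2; ℓ=5 → 2.
Orbitals: 2 + 2 = 4. Each orbital carries two spin states, so 4 × 2 = 8 states.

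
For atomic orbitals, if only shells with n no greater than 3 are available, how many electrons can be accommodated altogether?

28

Total orbitals = 1² + 2² + 3² = 14. Doubling for spin gives 28 electrons.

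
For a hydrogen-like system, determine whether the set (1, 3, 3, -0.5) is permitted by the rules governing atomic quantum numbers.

Not allowed

The orbital quantum number must satisfy 0 ≤ ℓ ≤ n−1. With n = 1 the allowed ℓ values are 0, so ℓ = 3 is out of range.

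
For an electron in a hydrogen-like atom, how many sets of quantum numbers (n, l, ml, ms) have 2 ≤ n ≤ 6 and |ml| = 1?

Count contributing orbitals for each principal shell:
n=2 → 2; n=3 → 4; n=4 → 6; n=5 → 8; n=6 → 10.
Orbitals: 2 + 4 + 6 + 8 + 10 = 30. Including both spin states (ms = ±1/2) gives 2 × 30 = 60 states.

60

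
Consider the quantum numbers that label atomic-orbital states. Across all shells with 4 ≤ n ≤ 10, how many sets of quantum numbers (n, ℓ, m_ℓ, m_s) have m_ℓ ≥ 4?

Count contributing orbitals for each principal shell:
n=5 → 1; n=6 → 3; n=7 → 6; n=8 → 10; n=9 → 15; n=10 → 21.
Orbitals: 1 + 3 + 6 + 10 + 15 + 21 = 56. Including both spin states (m_s = ±1/2) gives 2 × 56 = 112 states.

112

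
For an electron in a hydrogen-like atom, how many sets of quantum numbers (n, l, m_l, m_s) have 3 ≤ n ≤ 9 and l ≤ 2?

Per-shell orbital counts meeting the constraint:
n=3 → 9; n=4 → 9; n=5 → 9; n=6 → 9; n=7 → 9; n=8 → 9; n=9 → 9.
Orbitals: 9 + 9 + 9 + 9 + 9 + 9 + 9 = 63. Including both spin states (m_s = ±1/2) gives 2 × 63 = 126 states.

126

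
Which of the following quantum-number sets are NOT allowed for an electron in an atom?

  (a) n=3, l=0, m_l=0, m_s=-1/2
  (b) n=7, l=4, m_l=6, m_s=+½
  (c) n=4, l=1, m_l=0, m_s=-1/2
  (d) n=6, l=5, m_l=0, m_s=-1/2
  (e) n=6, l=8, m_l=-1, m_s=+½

(b) and (e)

(b) has |m_l| = 6 > l = 4, violating −l ≤ m_l ≤ l.
(e) has l = 8 ≥ n = 6, violating 0 ≤ l ≤ n−1.
The remaining sets (a), (c), (d) satisfy all four rules.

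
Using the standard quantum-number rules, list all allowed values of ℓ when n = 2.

ℓ is an integer with 0 ≤ ℓ ≤ n−1, so for n = 2: ℓ = 0, 1.

0, 1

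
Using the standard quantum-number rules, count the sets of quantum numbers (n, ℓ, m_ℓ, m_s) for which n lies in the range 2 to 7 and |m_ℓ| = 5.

Per-shell orbital counts meeting the constraint:
n=6 → 2; n=7 → 4.
Orbitals: 2 + 4 = 6. Including both spin states (m_s = ±1/2) gives 2 × 6 = 12 states.

12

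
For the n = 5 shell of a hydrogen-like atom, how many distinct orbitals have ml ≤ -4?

Contributions: l=4 → 1.
Total orbitals: 1.

1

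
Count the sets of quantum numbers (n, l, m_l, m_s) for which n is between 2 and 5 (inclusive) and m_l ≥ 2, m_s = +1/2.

Per-shell orbital counts meeting the constraint:
n=3 → 1; n=4 → 3; n=5 → 6.
Orbitals: 1 + 3 + 6 = 10. With m_s fixed to +1/2 there is one state per orbital, so 10 states.

10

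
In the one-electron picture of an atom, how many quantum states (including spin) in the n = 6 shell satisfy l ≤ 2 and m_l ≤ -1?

Go through l = 0, …, 5 (the values permitted for n = 6).
Per l-value: l=1 → 1; l=2 → 2.
Orbitals: 1 + 2 = 3. Each orbital carries two spin states, so 3 × 2 = 6 states.

6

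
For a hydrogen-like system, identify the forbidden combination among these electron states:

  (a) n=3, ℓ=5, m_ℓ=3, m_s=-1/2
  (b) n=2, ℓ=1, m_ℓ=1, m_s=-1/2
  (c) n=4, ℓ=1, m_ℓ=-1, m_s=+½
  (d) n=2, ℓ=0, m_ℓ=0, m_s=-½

(a) has ℓ = 5 ≥ n = 3, violating 0 ≤ ℓ ≤ n−1.
The remaining sets (b), (c), (d) satisfy all four rules.

(a)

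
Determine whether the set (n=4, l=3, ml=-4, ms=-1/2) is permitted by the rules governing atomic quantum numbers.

No

The magnetic quantum number must satisfy −l ≤ ml ≤ l. With l = 3, ml can only be -3, -2, -1, 0, 1, 2, 3, so ml = -4 is forbidden.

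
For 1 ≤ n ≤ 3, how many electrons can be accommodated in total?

28

Total orbitals = 1² + 2² + 3² = 14. Doubling for spin gives 28 electrons.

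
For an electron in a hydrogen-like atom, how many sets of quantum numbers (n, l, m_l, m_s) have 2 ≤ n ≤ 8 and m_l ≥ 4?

For each n in the range, tally the orbitals obeying m_l ≥ 4:
n=5 → 1; n=6 → 3; n=7 → 6; n=8 → 10.
Orbitals: 1 + 3 + 6 + 10 = 20. Including both spin states (m_s = ±1/2) gives 2 × 20 = 40 states.

40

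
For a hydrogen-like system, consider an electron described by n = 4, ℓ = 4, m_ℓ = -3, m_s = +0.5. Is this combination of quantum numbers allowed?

The orbital quantum number must satisfy 0 ≤ ℓ ≤ n−1. With n = 4 the allowed ℓ values are 0, 1, 2, 3, so ℓ = 4 is out of range.

Invalid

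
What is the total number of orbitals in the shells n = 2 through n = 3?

13

Shell n has n² orbitals: 2²=4 + 3²=9 = 13 orbitals.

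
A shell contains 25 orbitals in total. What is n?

n = 5

n² = 25 ⇒ n = 5.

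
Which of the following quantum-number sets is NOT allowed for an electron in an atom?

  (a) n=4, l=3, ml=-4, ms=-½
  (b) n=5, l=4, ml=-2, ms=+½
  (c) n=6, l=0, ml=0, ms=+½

(a)

(a) has |ml| = 4 > l = 3, violating −l ≤ ml ≤ l.
The remaining sets (b), (c) satisfy all four rules.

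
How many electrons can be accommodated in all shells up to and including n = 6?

182

Total orbitals = 1² + 2² + 3² + 4² + 5² + 6² = 91. Doubling for spin gives 182 electrons.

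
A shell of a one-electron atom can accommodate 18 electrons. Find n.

2n² = 18 ⇒ n² = 9 ⇒ n = 3.

n = 3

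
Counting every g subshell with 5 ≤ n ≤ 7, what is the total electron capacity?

54

A g subshell (l = 4) exists for every n ≥ 5, so shells n = 5, 6, 7 each contribute one — 3 subshells.
Since each g subshell holds 2(2·4+1) = 18 electrons, the total is 3 × 18 = 54.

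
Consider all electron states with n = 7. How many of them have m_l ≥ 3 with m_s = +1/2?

Go through l = 0, …, 6 (the values permitted for n = 7).
Contributions: l=3 → 1; l=4 → 2; l=5 → 3; l=6 → 4.
Orbitals: 1 + 2 + 3 + 4 = 10. With m_s fixed to a single value there is one state per orbital, giving 10 states.

10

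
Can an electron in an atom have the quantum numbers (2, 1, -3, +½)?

Invalid

The magnetic quantum number must satisfy −l ≤ ml ≤ l. With l = 1, ml can only be -1, 0, 1, so ml = -3 is forbidden.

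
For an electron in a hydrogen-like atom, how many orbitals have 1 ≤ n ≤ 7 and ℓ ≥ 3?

Go shell by shell, enumerating (ℓ, m_ℓ) with ℓ ≥ 3:
n=4 → 7; n=5 → 16; n=6 → 27; n=7 → 40.
Total orbitals: 7 + 16 + 27 + 40 = 90.

90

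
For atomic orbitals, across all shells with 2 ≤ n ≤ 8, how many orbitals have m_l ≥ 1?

84

Work shell by shell — for each n, count the (l, m_l) pairs that satisfy m_l ≥ 1:
n=2 → 1; n=3 → 3; n=4 → 6; n=5 → 10; n=6 → 15; n=7 → 21; n=8 → 28.
Total orbitals: 1 + 3 + 6 + 10 + 15 + 21 + 28 = 84.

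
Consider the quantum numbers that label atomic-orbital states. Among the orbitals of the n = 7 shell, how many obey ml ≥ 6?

1

Go through l = 0, …, 6 (the values permitted for n = 7).
The (l, ml) pairs meeting ml ≥ 6 give: l=6 → 1.
Total orbitals: 1.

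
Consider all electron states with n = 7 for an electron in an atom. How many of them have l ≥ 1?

For n = 7, l ranges over 0 … 6.
Contributions: l=1 → 3; l=2 → 5; l=3 → 7; l=4 → 9; l=5 → 11; l=6 → 13.
Orbitals: 3 + 5 + 7 + 9 + 11 + 13 = 48. Each orbital carries two spin states, so 48 × 2 = 96 states.

96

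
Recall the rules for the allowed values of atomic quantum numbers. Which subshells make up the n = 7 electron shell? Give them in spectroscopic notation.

For n = 7, l runs from 0 to 6. In spectroscopic notation l = 0,1,2,… ↔ s,p,d,f,g,h,i, so the subshells are 7s, 7p, 7d, 7f, 7g, 7h, 7i.

7s, 7p, 7d, 7f, 7g, 7h, 7i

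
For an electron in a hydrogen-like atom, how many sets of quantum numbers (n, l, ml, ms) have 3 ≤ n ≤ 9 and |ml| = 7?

Per-shell orbital counts meeting the constraint:
n=8 → 2; n=9 → 4.
Orbitals: 2 + 4 = 6. Including both spin states (ms = ±1/2) gives 2 × 6 = 12 states.

12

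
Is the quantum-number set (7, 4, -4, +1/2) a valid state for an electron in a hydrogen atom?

Allowed

n = 7 is a positive integer. ℓ = 4 satisfies 0 ≤ ℓ ≤ n−1 = 6. m_ℓ = -4 lies in the range −ℓ … +ℓ (here −4 … 4). m_s = +1/2 is one of ±1/2.
All four constraints are satisfied.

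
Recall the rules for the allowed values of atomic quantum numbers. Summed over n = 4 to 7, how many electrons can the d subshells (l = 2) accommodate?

A d subshell (l = 2) exists for every n ≥ 3, so shells n = 4, 5, 6, 7 each contribute one — 4 subshells.
Since each d subshell holds 2(2·2+1) = 10 electrons, the total is 4 × 10 = 40.

40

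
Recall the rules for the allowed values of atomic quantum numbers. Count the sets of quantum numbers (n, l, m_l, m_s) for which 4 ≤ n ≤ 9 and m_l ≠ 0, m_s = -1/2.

232

For each n in the range, tally the orbitals obeying m_l ≠ 0:
n=4 → 12; n=5 → 20; n=6 → 30; n=7 → 42; n=8 → 56; n=9 → 72.
Orbitals: 12 + 20 + 30 + 42 + 56 + 72 = 232. With m_s fixed to -1/2 there is one state per orbital, so 232 states.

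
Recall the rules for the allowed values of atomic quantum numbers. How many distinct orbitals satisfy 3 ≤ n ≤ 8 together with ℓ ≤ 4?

125

Go shell by shell, enumerating (ℓ, m_ℓ) with ℓ ≤ 4:
n=3 → 9; n=4 → 16; n=5 → 25; n=6 → 25; n=7 → 25; n=8 → 25.
Total orbitals: 9 + 16 + 25 + 25 + 25 + 25 = 125.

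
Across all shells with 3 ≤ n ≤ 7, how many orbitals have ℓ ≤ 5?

122

Go shell by shell, enumerating (ℓ, m_ℓ) with ℓ ≤ 5:
n=3 → 9; n=4 → 16; n=5 → 25; n=6 → 36; n=7 → 36.
Total orbitals: 9 + 16 + 25 + 36 + 36 = 122.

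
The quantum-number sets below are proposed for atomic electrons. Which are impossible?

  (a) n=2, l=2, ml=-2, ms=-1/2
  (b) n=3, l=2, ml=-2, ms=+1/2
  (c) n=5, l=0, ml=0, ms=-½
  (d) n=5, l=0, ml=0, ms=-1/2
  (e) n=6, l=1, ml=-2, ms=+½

(a) has l = 2 ≥ n = 2, violating 0 ≤ l ≤ n−1.
(e) has |ml| = 2 > l = 1, violating −l ≤ ml ≤ l.
The remaining sets (b), (c), (d) satisfy all four rules.

(a) and (e)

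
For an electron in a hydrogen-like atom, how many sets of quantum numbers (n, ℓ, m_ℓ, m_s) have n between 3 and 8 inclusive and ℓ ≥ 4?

220

Treat each shell separately and count matching orbitals:
n=5 → 9; n=6 → 20; n=7 → 33; n=8 → 48.
Orbitals: 9 + 20 + 33 + 48 = 110. Including both spin states (m_s = ±1/2) gives 2 × 110 = 220 states.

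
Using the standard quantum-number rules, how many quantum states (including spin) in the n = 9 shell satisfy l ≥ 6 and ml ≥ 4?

24

For n = 9, l ranges over 0 … 8.
Orbitals with l ≥ 6 and ml ≥ 4, by l: l=6 → 3; l=7 → 4; l=8 → 5.
Orbitals: 3 + 4 + 5 = 12. Each orbital carries two spin states, so 12 × 2 = 24 states.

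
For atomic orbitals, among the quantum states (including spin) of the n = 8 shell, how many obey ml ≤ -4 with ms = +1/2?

10

For n = 8, l ranges over 0 … 7.
Per l-value: l=4 → 1; l=5 → 2; l=6 → 3; l=7 → 4.
Orbitals: 1 + 2 + 3 + 4 = 10. With ms fixed to a single value there is one state per orbital, giving 10 states.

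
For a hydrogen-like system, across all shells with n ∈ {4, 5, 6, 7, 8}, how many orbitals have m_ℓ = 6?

3

For each n in the range, tally the orbitals obeying m_ℓ = 6:
n=7 → 1; n=8 → 2.
Total orbitals: 1 + 2 = 3.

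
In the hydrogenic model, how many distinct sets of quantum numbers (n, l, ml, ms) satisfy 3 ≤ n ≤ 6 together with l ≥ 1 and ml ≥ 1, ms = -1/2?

Treat each shell separately and count matching orbitals:
n=3 → 3; n=4 → 6; n=5 → 10; n=6 → 15.
Orbitals: 3 + 6 + 10 + 15 = 34. With ms fixed to -1/2 there is one state per orbital, so 34 states.

34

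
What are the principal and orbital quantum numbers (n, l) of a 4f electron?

n = 4, l = 3

The leading integer gives n = 4; the letter 'f' means l = 3.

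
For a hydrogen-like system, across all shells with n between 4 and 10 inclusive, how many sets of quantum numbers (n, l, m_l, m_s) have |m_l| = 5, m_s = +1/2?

30

Go shell by shell, enumerating (l, m_l) with |m_l| = 5:
n=6 → 2; n=7 → 4; n=8 → 6; n=9 → 8; n=10 → 10.
Orbitals: 2 + 4 + 6 + 8 + 10 = 30. With m_s fixed to +1/2 there is one state per orbital, so 30 states.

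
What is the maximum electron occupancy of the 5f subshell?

A subshell with l = 3 has 2l+1 = 7 orbitals, each holding 2 electrons (spin ±1/2), so 7 × 2 = 14.

14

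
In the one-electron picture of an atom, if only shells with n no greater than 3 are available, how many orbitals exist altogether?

14

Total orbitals = 1² + 2² + 3² = 14.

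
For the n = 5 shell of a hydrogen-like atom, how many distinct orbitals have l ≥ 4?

9

For n = 5, l ranges over 0 … 4.
Contributions: l=4 → 9.
Total orbitals: 9.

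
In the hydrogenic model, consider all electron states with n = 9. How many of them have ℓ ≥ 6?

With n = 9 the allowed ℓ are 0, 1, …, 8.
The (ℓ, m_ℓ) pairs meeting ℓ ≥ 6 give: ℓ=6 → 13; ℓ=7 → 15; ℓ=8 → 17.
Orbitals: 13 + 15 + 17 = 45. Each orbital carries two spin states, so 45 × 2 = 90 states.

90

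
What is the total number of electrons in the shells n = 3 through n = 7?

270

Shell n has n² orbitals: 3²=9 + 4²=16 + 5²=25 + 6²=36 + 7²=49 = 135 orbitals.
Two spin states per orbital: 2 × 135 = 270 electrons.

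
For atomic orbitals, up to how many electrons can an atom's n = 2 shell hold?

8

A shell holds 2n² electrons: 2 × 2² = 2 × 4 = 8.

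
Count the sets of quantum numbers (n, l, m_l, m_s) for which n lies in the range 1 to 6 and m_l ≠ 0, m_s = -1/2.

Go shell by shell, enumerating (l, m_l) with m_l ≠ 0:
n=2 → 2; n=3 → 6; n=4 → 12; n=5 → 20; n=6 → 30.
Orbitals: 2 + 6 + 12 + 20 + 30 = 70. With m_s fixed to -1/2 there is one state per orbital, so 70 states.

70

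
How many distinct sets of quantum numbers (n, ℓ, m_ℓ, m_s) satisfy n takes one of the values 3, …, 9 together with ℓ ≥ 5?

Work shell by shell — for each n, count the (ℓ, m_ℓ) pairs that satisfy ℓ ≥ 5:
n=6 → 11; n=7 → 24; n=8 → 39; n=9 → 56.
Orbitals: 11 + 24 + 39 + 56 = 130. Including both spin states (m_s = ±1/2) gives 2 × 130 = 260 states.

260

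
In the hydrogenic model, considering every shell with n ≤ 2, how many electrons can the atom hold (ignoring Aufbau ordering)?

10

Total orbitals = 1² + 2² = 5. Doubling for spin gives 10 electrons.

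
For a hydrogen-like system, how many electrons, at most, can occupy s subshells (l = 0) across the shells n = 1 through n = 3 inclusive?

6

An s subshell (l = 0) exists for every n ≥ 1, so shells n = 1, 2, 3 each contribute one — 3 subshells.
Since each s subshell holds 2(2·0+1) = 2 electrons, the total is 3 × 2 = 6.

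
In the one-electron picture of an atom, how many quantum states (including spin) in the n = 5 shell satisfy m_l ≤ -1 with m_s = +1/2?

10

Go through l = 0, …, 4 (the values permitted for n = 5).
Contributions: l=1 → 1; l=2 → 2; l=3 → 3; l=4 → 4.
Orbitals: 1 + 2 + 3 + 4 = 10. With m_s fixed to a single value there is one state per orbital, giving 10 states.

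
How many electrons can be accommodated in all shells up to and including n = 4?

60

Total orbitals = 1² + 2² + 3² + 4² = 30. Doubling for spin gives 60 electrons.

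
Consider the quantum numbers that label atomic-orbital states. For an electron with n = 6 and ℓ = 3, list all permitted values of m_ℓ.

m_ℓ takes every integer from −ℓ to +ℓ. With ℓ = 3 that gives the 7 values -3, -2, -1, 0, 1, 2, 3.

-3, -2, -1, 0, 1, 2, 3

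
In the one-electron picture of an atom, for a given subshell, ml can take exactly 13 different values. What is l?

ml ranges over 2l+1 integers, so 2l+1 = 13 ⇒ l = 6.

l = 6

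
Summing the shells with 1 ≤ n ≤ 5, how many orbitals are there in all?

55

Shell n has n² orbitals: 1²=1 + 2²=4 + 3²=9 + 4²=16 + 5²=25 = 55 orbitals.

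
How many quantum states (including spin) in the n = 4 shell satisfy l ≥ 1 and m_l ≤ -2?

The (l, m_l) pairs meeting l ≥ 1 and m_l ≤ -2 give: l=2 → 1; l=3 → 2.
Orbitals: 1 + 2 = 3. Each orbital carries two spin states, so 3 × 2 = 6 states.

6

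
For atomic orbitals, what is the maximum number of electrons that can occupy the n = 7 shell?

98

A shell holds 2n² electrons: 2 × 7² = 2 × 49 = 98.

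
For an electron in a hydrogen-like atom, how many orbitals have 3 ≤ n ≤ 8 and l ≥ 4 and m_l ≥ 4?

Work shell by shell — for each n, count the (l, m_l) pairs that satisfy l ≥ 4 and m_l ≥ 4:
n=5 → 1; n=6 → 3; n=7 → 6; n=8 → 10.
Total orbitals: 1 + 3 + 6 + 10 = 20.

20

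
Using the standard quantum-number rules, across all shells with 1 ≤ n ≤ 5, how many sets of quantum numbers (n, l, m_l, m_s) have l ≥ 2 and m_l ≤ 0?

44

For each n in the range, tally the orbitals obeying l ≥ 2 and m_l ≤ 0:
n=3 → 3; n=4 → 7; n=5 → 12.
Orbitals: 3 + 7 + 12 = 22. Including both spin states (m_s = ±1/2) gives 2 × 22 = 44 states.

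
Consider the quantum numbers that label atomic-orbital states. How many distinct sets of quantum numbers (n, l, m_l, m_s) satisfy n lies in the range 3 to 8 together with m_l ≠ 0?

For each n in the range, tally the orbitals obeying m_l ≠ 0:
n=3 → 6; n=4 → 12; n=5 → 20; n=6 → 30; n=7 → 42; n=8 → 56.
Orbitals: 6 + 12 + 20 + 30 + 42 + 56 = 166. Including both spin states (m_s = ±1/2) gives 2 × 166 = 332 states.

332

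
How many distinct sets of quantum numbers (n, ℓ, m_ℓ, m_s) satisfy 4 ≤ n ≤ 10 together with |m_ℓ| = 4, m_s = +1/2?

42

Go shell by shell, enumerating (ℓ, m_ℓ) with |m_ℓ| = 4:
n=5 → 2; n=6 → 4; n=7 → 6; n=8 → 8; n=9 → 10; n=10 → 12.
Orbitals: 2 + 4 + 6 + 8 + 10 + 12 = 42. With m_s fixed to +1/2 there is one state per orbital, so 42 states.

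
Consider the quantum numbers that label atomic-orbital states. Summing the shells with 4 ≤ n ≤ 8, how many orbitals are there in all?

190

Shell n has n² orbitals: 4²=16 + 5²=25 + 6²=36 + 7²=49 + 8²=64 = 190 orbitals.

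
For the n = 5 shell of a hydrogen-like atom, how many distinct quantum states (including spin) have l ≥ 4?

With n = 5 the allowed l are 0, 1, …, 4.
Per l-value: l=4 → 9.
Orbitals: 9. Each orbital carries two spin states, so 9 × 2 = 18 states.

18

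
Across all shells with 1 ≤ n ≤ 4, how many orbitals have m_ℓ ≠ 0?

Per-shell orbital counts meeting the constraint:
n=2 → 2; n=3 → 6; n=4 → 12.
Total orbitals: 2 + 6 + 12 = 20.

20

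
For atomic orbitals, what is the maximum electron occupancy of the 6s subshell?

A subshell with l = 0 has 2l+1 = 1 orbital, each holding 2 electrons (spin ±1/2), so 1 × 2 = 2.

2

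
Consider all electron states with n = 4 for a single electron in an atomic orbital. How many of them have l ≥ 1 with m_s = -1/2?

The n = 4 shell has l = 0 through 3; check each.
The (l, m_l) pairs meeting l ≥ 1 give: l=1 → 3; l=2 → 5; l=3 → 7.
Orbitals: 3 + 5 + 7 = 15. With m_s fixed to a single value there is one state per orbital, giving 15 states.

15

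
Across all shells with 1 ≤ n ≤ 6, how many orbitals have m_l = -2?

Per-shell orbital counts meeting the constraint:
n=3 → 1; n=4 → 2; n=5 → 3; n=6 → 4.
Total orbitals: 1 + 2 + 3 + 4 = 10.

10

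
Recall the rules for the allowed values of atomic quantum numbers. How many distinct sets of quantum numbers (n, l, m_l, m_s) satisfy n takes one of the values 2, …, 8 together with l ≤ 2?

116

Per-shell orbital counts meeting the constraint:
n=2 → 4; n=3 → 9; n=4 → 9; n=5 → 9; n=6 → 9; n=7 → 9; n=8 → 9.
Orbitals: 4 + 9 + 9 + 9 + 9 + 9 + 9 = 58. Including both spin states (m_s = ±1/2) gives 2 × 58 = 116 states.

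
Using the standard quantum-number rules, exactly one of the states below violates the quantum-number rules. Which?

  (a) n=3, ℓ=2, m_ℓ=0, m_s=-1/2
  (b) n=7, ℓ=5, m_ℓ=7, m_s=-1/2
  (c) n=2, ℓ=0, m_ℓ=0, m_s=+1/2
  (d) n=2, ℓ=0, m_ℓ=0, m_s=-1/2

(b)

(b) has |m_ℓ| = 7 > ℓ = 5, violating −ℓ ≤ m_ℓ ≤ ℓ.
The remaining sets (a), (c), (d) satisfy all four rules.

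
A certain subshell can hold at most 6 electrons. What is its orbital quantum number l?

2(2l+1) = 6 ⇒ 2l+1 = 3 ⇒ l = 1.

l = 1 (p)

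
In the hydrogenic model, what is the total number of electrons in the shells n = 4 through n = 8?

Shell n has n² orbitals: 4²=16 + 5²=25 + 6²=36 + 7²=49 + 8²=64 = 190 orbitals.
Two spin states per orbital: 2 × 190 = 380 electrons.

380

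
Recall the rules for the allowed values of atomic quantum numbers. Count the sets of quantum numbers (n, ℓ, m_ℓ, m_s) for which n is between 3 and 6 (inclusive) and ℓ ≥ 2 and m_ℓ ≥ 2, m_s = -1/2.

20

For each n in the range, tally the orbitals obeying ℓ ≥ 2 and m_ℓ ≥ 2:
n=3 → 1; n=4 → 3; n=5 → 6; n=6 → 10.
Orbitals: 1 + 3 + 6 + 10 = 20. With m_s fixed to -1/2 there is one state per orbital, so 20 states.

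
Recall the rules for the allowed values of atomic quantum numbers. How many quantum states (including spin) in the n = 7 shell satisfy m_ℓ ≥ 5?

With n = 7 the allowed ℓ are 0, 1, …, 6.
Orbitals with m_ℓ ≥ 5, by ℓ: ℓ=5 → 1; ℓ=6 → 2.
Orbitals: 1 + 2 = 3. Each orbital carries two spin states, so 3 × 2 = 6 states.

6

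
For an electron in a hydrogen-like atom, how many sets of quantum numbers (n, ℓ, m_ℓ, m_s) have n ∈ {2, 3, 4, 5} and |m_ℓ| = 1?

40

Work shell by shell — for each n, count the (ℓ, m_ℓ) pairs that satisfy |m_ℓ| = 1:
n=2 → 2; n=3 → 4; n=4 → 6; n=5 → 8.
Orbitals: 2 + 4 + 6 + 8 = 20. Including both spin states (m_s = ±1/2) gives 2 × 20 = 40 states.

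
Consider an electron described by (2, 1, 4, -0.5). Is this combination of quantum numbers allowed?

The magnetic quantum number must satisfy −l ≤ m_l ≤ l. With l = 1, m_l can only be -1, 0, 1, so m_l = 4 is forbidden.

Not allowed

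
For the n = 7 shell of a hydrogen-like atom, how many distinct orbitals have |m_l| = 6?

The n = 7 shell has l = 0 through 6; check each.
The (l, m_l) pairs meeting |m_l| = 6 give: l=6 → 2.
Total orbitals: 2.

2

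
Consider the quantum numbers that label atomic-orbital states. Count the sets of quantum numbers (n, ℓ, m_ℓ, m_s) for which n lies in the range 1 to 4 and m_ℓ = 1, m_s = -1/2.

6

Count contributing orbitals for each principal shell:
n=2 → 1; n=3 → 2; n=4 → 3.
Orbitals: 1 + 2 + 3 = 6. With m_s fixed to -1/2 there is one state per orbital, so 6 states.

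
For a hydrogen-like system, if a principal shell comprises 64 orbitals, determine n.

n² = 64 ⇒ n = 8.

n = 8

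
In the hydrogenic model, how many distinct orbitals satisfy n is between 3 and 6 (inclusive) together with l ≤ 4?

75

Per-shell orbital counts meeting the constraint:
n=3 → 9; n=4 → 16; n=5 → 25; n=6 → 25.
Total orbitals: 9 + 16 + 25 + 25 = 75.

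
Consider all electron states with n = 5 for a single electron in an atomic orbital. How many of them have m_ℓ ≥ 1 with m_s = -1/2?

10

Orbitals with m_ℓ ≥ 1, by ℓ: ℓ=1 → 1; ℓ=2 → 2; ℓ=3 → 3; ℓ=4 → 4.
Orbitals: 1 + 2 + 3 + 4 = 10. With m_s fixed to a single value there is one state per orbital, giving 10 states.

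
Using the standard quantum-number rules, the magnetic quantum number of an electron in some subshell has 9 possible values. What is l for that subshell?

m_l ranges over 2l+1 integers, so 2l+1 = 9 ⇒ l = 4.

l = 4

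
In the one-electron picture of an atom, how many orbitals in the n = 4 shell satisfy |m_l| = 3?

The n = 4 shell has l = 0 through 3; check each.
Contributions: l=3 → 2.
Total orbitals: 2.

2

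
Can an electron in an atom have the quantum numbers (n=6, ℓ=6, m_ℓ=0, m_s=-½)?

The orbital quantum number must satisfy 0 ≤ ℓ ≤ n−1. With n = 6 the allowed ℓ values are 0, 1, 2, 3, 4, 5, so ℓ = 6 is out of range.

Invalid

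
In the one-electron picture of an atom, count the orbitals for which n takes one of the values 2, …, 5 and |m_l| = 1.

20

For each n in the range, tally the orbitals obeying |m_l| = 1:
n=2 → 2; n=3 → 4; n=4 → 6; n=5 → 8.
Total orbitals: 2 + 4 + 6 + 8 = 20.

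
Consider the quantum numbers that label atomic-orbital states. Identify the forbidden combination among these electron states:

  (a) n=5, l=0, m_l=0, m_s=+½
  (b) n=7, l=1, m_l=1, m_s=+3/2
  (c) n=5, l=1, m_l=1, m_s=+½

(b)

(b) has m_s = +3/2, but an electron's spin must be ±1/2.
The remaining sets (a), (c) satisfy all four rules.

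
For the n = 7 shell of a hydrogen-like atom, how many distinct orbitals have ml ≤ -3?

10

Orbitals with ml ≤ -3, by l: l=3 → 1; l=4 → 2; l=5 → 3; l=6 → 4.
Total orbitals: 1 + 2 + 3 + 4 = 10.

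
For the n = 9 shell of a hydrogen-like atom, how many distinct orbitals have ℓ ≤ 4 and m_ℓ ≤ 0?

Go through ℓ = 0, …, 8 (the values permitted for n = 9).
The (ℓ, m_ℓ) pairs meeting ℓ ≤ 4 and m_ℓ ≤ 0 give: ℓ=0 → 1; ℓ=1 → 2; ℓ=2 → 3; ℓ=3 → 4; ℓ=4 → 5.
Total orbitals: 1 + 2 + 3 + 4 + 5 = 15.

15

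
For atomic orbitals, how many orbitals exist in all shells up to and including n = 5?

55

Total orbitals = 1² + 2² + 3² + 4² + 5² = 55.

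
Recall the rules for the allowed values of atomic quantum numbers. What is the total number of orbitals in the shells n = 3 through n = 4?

25

Shell n has n² orbitals: 3²=9 + 4²=16 = 25 orbitals.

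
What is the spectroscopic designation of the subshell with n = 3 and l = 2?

l = 2 corresponds to the letter 'd', so the subshell is 3d.

3d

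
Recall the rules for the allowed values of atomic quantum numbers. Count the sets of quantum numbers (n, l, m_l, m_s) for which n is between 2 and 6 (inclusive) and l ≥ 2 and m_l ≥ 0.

For each n in the range, tally the orbitals obeying l ≥ 2 and m_l ≥ 0:
n=3 → 3; n=4 → 7; n=5 → 12; n=6 → 18.
Orbitals: 3 + 7 + 12 + 18 = 40. Including both spin states (m_s = ±1/2) gives 2 × 40 = 80 states.

80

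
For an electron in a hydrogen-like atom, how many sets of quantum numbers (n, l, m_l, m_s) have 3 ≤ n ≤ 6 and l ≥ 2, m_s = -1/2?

Go shell by shell, enumerating (l, m_l) with l ≥ 2:
n=3 → 5; n=4 → 12; n=5 → 21; n=6 → 32.
Orbitals: 5 + 12 + 21 + 32 = 70. With m_s fixed to -1/2 there is one state per orbital, so 70 states.

70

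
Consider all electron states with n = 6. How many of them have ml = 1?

With n = 6 the allowed l are 0, 1, …, 5.
Orbitals with ml = 1, by l: l=1 → 1; l=2 → 1; l=3 → 1; l=4 → 1; l=5 → 1.
Orbitals: 1 + 1 + 1 + 1 + 1 = 5. Each orbital carries two spin states, so 5 × 2 = 10 states.

10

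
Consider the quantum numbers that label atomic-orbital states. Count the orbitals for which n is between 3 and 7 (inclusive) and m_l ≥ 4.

10

Go shell by shell, enumerating (l, m_l) with m_l ≥ 4:
n=5 → 1; n=6 → 3; n=7 → 6.
Total orbitals: 1 + 3 + 6 = 10.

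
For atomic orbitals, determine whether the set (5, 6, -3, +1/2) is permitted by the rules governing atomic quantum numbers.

The orbital quantum number must satisfy 0 ≤ l ≤ n−1. With n = 5 the allowed l values are 0, 1, 2, 3, 4, so l = 6 is out of range.

Not allowed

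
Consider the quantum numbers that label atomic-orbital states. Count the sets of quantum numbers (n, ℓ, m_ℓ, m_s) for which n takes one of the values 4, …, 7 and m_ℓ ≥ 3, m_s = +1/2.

20

Per-shell orbital counts meeting the constraint:
n=4 → 1; n=5 → 3; n=6 → 6; n=7 → 10.
Orbitals: 1 + 3 + 6 + 10 = 20. With m_s fixed to +1/2 there is one state per orbital, so 20 states.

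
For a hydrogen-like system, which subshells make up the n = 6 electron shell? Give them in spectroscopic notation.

For n = 6, l runs from 0 to 5. In spectroscopic notation l = 0,1,2,… ↔ s,p,d,f,g,h,i, so the subshells are 6s, 6p, 6d, 6f, 6g, 6h.

6s, 6p, 6d, 6f, 6g, 6h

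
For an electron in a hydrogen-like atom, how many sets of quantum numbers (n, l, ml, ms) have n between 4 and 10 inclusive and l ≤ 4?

Go shell by shell, enumerating (l, ml) with l ≤ 4:
n=4 → 16; n=5 → 25; n=6 → 25; n=7 → 25; n=8 → 25; n=9 → 25; n=10 → 25.
Orbitals: 16 + 25 + 25 + 25 + 25 + 25 + 25 = 166. Including both spin states (ms = ±1/2) gives 2 × 166 = 332 states.

332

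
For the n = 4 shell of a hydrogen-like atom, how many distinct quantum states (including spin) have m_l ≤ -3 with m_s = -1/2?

Go through l = 0, …, 3 (the values permitted for n = 4).
Contributions: l=3 → 1.
Orbitals: 1. With m_s fixed to a single value there is one state per orbital, giving 1 state.

1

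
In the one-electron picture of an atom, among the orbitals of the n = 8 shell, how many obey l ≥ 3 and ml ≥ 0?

The n = 8 shell has l = 0 through 7; check each.
Per l-value: l=3 → 4; l=4 → 5; l=5 → 6; l=6 → 7; l=7 → 8.
Total orbitals: 4 + 5 + 6 + 7 + 8 = 30.

30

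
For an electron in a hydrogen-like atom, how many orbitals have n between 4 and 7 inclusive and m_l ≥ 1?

52

For each n in the range, tally the orbitals obeying m_l ≥ 1:
n=4 → 6; n=5 → 10; n=6 → 15; n=7 → 21.
Total orbitals: 6 + 10 + 15 + 21 = 52.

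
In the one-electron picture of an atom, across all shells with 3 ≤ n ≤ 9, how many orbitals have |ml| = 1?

70

Treat each shell separately and count matching orbitals:
n=3 → 4; n=4 → 6; n=5 → 8; n=6 → 10; n=7 → 12; n=8 → 14; n=9 → 16.
Total orbitals: 4 + 6 + 8 + 10 + 12 + 14 + 16 = 70.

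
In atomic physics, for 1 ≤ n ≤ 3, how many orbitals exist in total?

Total orbitals = 1² + 2² + 3² = 14.

14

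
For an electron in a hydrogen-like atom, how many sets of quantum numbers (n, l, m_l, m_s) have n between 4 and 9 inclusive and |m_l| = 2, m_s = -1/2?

Count contributing orbitals for each principal shell:
n=4 → 4; n=5 → 6; n=6 → 8; n=7 → 10; n=8 → 12; n=9 → 14.
Orbitals: 4 + 6 + 8 + 10 + 12 + 14 = 54. With m_s fixed to -1/2 there is one state per orbital, so 54 states.

54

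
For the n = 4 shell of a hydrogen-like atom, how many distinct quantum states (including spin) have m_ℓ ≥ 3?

2

Go through ℓ = 0, …, 3 (the values permitted for n = 4).
Per ℓ-value: ℓ=3 → 1.
Orbitals: 1. Each orbital carries two spin states, so 1 × 2 = 2 states.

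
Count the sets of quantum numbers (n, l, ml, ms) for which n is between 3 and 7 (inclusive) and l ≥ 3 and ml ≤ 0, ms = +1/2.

50

Treat each shell separately and count matching orbitals:
n=4 → 4; n=5 → 9; n=6 → 15; n=7 → 22.
Orbitals: 4 + 9 + 15 + 22 = 50. With ms fixed to +1/2 there is one state per orbital, so 50 states.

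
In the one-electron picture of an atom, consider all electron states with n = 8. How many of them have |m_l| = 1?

Contributions: l=1 → 2; l=2 → 2; l=3 → 2; l=4 → 2; l=5 → 2; l=6 → 2; l=7 → 2.
Orbitals: 2 + 2 + 2 + 2 + 2 + 2 + 2 = 14. Each orbital carries two spin states, so 14 × 2 = 28 states.

28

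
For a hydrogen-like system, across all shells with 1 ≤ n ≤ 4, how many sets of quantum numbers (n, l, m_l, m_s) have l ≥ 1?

For each n in the range, tally the orbitals obeying l ≥ 1:
n=2 → 3; n=3 → 8; n=4 → 15.
Orbitals: 3 + 8 + 15 = 26. Including both spin states (m_s = ±1/2) gives 2 × 26 = 52 states.

52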